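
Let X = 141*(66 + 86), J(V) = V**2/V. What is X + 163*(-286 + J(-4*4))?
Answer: -27794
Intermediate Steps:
J(V) = V
X = 21432 (X = 141*152 = 21432)
X + 163*(-286 + J(-4*4)) = 21432 + 163*(-286 - 4*4) = 21432 + 163*(-286 - 16) = 21432 + 163*(-302) = 21432 - 49226 = -27794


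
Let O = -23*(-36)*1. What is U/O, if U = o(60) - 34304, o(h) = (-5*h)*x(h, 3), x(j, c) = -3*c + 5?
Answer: -8276/207 ≈ -39.981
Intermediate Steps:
x(j, c) = 5 - 3*c
O = 828 (O = 828*1 = 828)
o(h) = 20*h (o(h) = (-5*h)*(5 - 3*3) = (-5*h)*(5 - 9) = -5*h*(-4) = 20*h)
U = -33104 (U = 20*60 - 34304 = 1200 - 34304 = -33104)
U/O = -33104/828 = -33104*1/828 = -8276/207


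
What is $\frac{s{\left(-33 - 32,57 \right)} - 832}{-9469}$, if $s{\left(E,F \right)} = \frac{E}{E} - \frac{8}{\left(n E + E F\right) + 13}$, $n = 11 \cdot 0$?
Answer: $\frac{767011}{8739887} \approx 0.08776$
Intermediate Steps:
$n = 0$
$s{\left(E,F \right)} = 1 - \frac{8}{13 + E F}$ ($s{\left(E,F \right)} = \frac{E}{E} - \frac{8}{\left(0 E + E F\right) + 13} = 1 - \frac{8}{\left(0 + E F\right) + 13} = 1 - \frac{8}{E F + 13} = 1 - \frac{8}{13 + E F}$)
$\frac{s{\left(-33 - 32,57 \right)} - 832}{-9469} = \frac{\frac{5 + \left(-33 - 32\right) 57}{13 + \left(-33 - 32\right) 57} - 832}{-9469} = \left(\frac{5 + \left(-33 - 32\right) 57}{13 + \left(-33 - 32\right) 57} - 832\right) \left(- \frac{1}{9469}\right) = \left(\frac{5 - 3705}{13 - 3705} - 832\right) \left(- \frac{1}{9469}\right) = \left(\frac{1}{-3692} \left(-3700\right) - 832\right) \left(- \frac{1}{9469}\right) = \left(\left(- \frac{1}{3692}\right) \left(-3700\right) - 832\right) \left(- \frac{1}{9469}\right) = \left(\frac{925}{923} - 832\right) \left(- \frac{1}{9469}\right) = \left(- \frac{767011}{923}\right) \left(- \frac{1}{9469}\right) = \frac{767011}{8739887}$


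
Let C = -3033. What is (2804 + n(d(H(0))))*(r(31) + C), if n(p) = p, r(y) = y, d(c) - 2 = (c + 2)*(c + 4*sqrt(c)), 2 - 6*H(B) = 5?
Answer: -16842721/2 - 9006*I*sqrt(2) ≈ -8.4214e+6 - 12736.0*I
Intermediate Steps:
H(B) = -1/2 (H(B) = 1/3 - 1/6*5 = 1/3 - 5/6 = -1/2)
d(c) = 2 + (2 + c)*(c + 4*sqrt(c)) (d(c) = 2 + (c + 2)*(c + 4*sqrt(c)) = 2 + (2 + c)*(c + 4*sqrt(c)))
(2804 + n(d(H(0))))*(r(31) + C) = (2804 + (2 + (-1/2)**2 + 2*(-1/2) + 4*(-1/2)**(3/2) + 8*sqrt(-1/2)))*(31 - 3033) = (2804 + (2 + 1/4 - 1 + 4*(-I*sqrt(2)/4) + 8*(I*sqrt(2)/2)))*(-3002) = (2804 + (2 + 1/4 - 1 - I*sqrt(2) + 4*I*sqrt(2)))*(-3002) = (2804 + (5/4 + 3*I*sqrt(2)))*(-3002) = (11221/4 + 3*I*sqrt(2))*(-3002) = -16842721/2 - 9006*I*sqrt(2)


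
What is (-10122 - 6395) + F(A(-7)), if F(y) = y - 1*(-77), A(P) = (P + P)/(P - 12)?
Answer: -312346/19 ≈ -16439.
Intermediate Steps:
A(P) = 2*P/(-12 + P) (A(P) = (2*P)/(-12 + P) = 2*P/(-12 + P))
F(y) = 77 + y (F(y) = y + 77 = 77 + y)
(-10122 - 6395) + F(A(-7)) = (-10122 - 6395) + (77 + 2*(-7)/(-12 - 7)) = -16517 + (77 + 2*(-7)/(-19)) = -16517 + (77 + 2*(-7)*(-1/19)) = -16517 + (77 + 14/19) = -16517 + 1477/19 = -312346/19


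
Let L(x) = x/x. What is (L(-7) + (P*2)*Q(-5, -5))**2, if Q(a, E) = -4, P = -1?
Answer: 81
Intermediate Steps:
L(x) = 1
(L(-7) + (P*2)*Q(-5, -5))**2 = (1 - 1*2*(-4))**2 = (1 - 2*(-4))**2 = (1 + 8)**2 = 9**2 = 81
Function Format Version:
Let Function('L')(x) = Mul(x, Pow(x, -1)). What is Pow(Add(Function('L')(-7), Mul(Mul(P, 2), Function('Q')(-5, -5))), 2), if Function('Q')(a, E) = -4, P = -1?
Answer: 81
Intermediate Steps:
Function('L')(x) = 1
Pow(Add(Function('L')(-7), Mul(Mul(P, 2), Function('Q')(-5, -5))), 2) = Pow(Add(1, Mul(Mul(-1, 2), -4)), 2) = Pow(Add(1, Mul(-2, -4)), 2) = Pow(Add(1, 8), 2) = Pow(9, 2) = 81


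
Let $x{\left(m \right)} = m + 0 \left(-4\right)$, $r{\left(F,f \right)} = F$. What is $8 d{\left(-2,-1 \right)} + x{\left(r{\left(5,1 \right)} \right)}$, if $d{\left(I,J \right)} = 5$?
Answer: $45$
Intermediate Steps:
$x{\left(m \right)} = m$ ($x{\left(m \right)} = m + 0 = m$)
$8 d{\left(-2,-1 \right)} + x{\left(r{\left(5,1 \right)} \right)} = 8 \cdot 5 + 5 = 40 + 5 = 45$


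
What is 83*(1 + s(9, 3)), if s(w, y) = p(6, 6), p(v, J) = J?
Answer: 581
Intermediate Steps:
s(w, y) = 6
83*(1 + s(9, 3)) = 83*(1 + 6) = 83*7 = 581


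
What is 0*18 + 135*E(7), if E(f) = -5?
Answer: -675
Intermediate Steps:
0*18 + 135*E(7) = 0*18 + 135*(-5) = 0 - 675 = -675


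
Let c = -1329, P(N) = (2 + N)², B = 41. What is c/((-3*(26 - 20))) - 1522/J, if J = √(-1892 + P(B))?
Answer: 443/6 + 1522*I*√43/43 ≈ 73.833 + 232.1*I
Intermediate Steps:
J = I*√43 (J = √(-1892 + (2 + 41)²) = √(-1892 + 43²) = √(-1892 + 1849) = √(-43) = I*√43 ≈ 6.5574*I)
c/((-3*(26 - 20))) - 1522/J = -1329*(-1/(3*(26 - 20))) - 1522*(-I*√43/43) = -1329/((-3*6)) - (-1522)*I*√43/43 = -1329/(-18) + 1522*I*√43/43 = -1329*(-1/18) + 1522*I*√43/43 = 443/6 + 1522*I*√43/43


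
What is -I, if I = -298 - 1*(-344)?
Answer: -46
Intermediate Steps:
I = 46 (I = -298 + 344 = 46)
-I = -1*46 = -46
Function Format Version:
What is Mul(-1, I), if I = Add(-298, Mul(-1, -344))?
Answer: -46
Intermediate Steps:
I = 46 (I = Add(-298, 344) = 46)
Mul(-1, I) = Mul(-1, 46) = -46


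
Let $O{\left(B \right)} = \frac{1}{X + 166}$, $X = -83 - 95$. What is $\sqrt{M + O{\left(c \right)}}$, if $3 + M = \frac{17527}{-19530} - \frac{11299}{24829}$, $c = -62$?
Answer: $\frac{i \sqrt{2365161501855985}}{23090970} \approx 2.1061 i$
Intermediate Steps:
$X = -178$
$M = - \frac{301511209}{69272910}$ ($M = -3 + \left(\frac{17527}{-19530} - \frac{11299}{24829}\right) = -3 + \left(17527 \left(- \frac{1}{19530}\right) - \frac{11299}{24829}\right) = -3 - \frac{93692479}{69272910} = - \frac{301511209}{69272910} \approx -4.3525$)
$O{\left(B \right)} = - \frac{1}{12}$ ($O{\left(B \right)} = \frac{1}{-178 + 166} = \frac{1}{-12} = - \frac{1}{12}$)
$\sqrt{M + O{\left(c \right)}} = \sqrt{- \frac{301511209}{69272910} - \frac{1}{12}} = \sqrt{- \frac{614567903}{138545820}} = \frac{i \sqrt{2365161501855985}}{23090970}$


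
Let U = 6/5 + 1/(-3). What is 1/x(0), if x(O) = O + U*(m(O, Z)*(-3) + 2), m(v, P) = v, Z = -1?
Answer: 15/26 ≈ 0.57692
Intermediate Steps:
U = 13/15 (U = 6*(⅕) + 1*(-⅓) = 6/5 - ⅓ = 13/15 ≈ 0.86667)
x(O) = 26/15 - 8*O/5 (x(O) = O + 13*(O*(-3) + 2)/15 = O + 13*(-3*O + 2)/15 = O + 13*(2 - 3*O)/15 = O + (26/15 - 13*O/5) = 26/15 - 8*O/5)
1/x(0) = 1/(26/15 - 8/5*0) = 1/(26/15 + 0) = 1/(26/15) = 15/26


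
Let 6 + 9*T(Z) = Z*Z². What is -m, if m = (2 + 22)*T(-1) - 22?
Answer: 122/3 ≈ 40.667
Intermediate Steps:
T(Z) = -⅔ + Z³/9 (T(Z) = -⅔ + (Z*Z²)/9 = -⅔ + Z³/9)
m = -122/3 (m = (2 + 22)*(-⅔ + (⅑)*(-1)³) - 22 = 24*(-⅔ + (⅑)*(-1)) - 22 = 24*(-⅔ - ⅑) - 22 = 24*(-7/9) - 22 = -56/3 - 22 = -122/3 ≈ -40.667)
-m = -1*(-122/3) = 122/3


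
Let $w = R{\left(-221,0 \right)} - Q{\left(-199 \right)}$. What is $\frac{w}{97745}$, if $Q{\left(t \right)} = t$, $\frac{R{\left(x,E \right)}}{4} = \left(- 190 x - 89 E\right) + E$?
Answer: $\frac{168159}{97745} \approx 1.7204$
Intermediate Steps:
$R{\left(x,E \right)} = - 760 x - 352 E$ ($R{\left(x,E \right)} = 4 \left(\left(- 190 x - 89 E\right) + E\right) = 4 \left(- 190 x - 88 E\right) = - 760 x - 352 E$)
$w = 168159$ ($w = \left(\left(-760\right) \left(-221\right) - 0\right) - -199 = \left(167960 + 0\right) + 199 = 167960 + 199 = 168159$)
$\frac{w}{97745} = \frac{168159}{97745}$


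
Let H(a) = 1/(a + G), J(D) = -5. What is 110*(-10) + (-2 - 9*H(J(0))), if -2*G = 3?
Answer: -14308/13 ≈ -1100.6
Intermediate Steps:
G = -3/2 (G = -½*3 = -3/2 ≈ -1.5000)
H(a) = 1/(-3/2 + a) (H(a) = 1/(a - 3/2) = 1/(-3/2 + a))
110*(-10) + (-2 - 9*H(J(0))) = 110*(-10) + (-2 - 18/(-3 + 2*(-5))) = -1100 + (-2 - 18/(-3 - 10)) = -1100 + (-2 - 18/(-13)) = -1100 + (-2 - 18*(-1)/13) = -1100 + (-2 - 9*(-2/13)) = -1100 + (-2 + 18/13) = -1100 - 8/13 = -14308/13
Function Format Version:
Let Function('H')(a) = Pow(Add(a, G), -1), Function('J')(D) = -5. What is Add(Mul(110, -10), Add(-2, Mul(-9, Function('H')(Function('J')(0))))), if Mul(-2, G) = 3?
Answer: Rational(-14308, 13) ≈ -1100.6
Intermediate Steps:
G = Rational(-3, 2) (G = Mul(Rational(-1, 2), 3) = Rational(-3, 2) ≈ -1.5000)
Function('H')(a) = Pow(Add(Rational(-3, 2), a), -1) (Function('H')(a) = Pow(Add(a, Rational(-3, 2)), -1) = Pow(Add(Rational(-3, 2), a), -1))
Add(Mul(110, -10), Add(-2, Mul(-9, Function('H')(Function('J')(0))))) = Add(Mul(110, -10), Add(-2, Mul(-9, Mul(2, Pow(Add(-3, Mul(2, -5)), -1))))) = Add(-1100, Add(-2, Mul(-9, Mul(2, Pow(Add(-3, -10), -1))))) = Add(-1100, Add(-2, Mul(-9, Mul(2, Pow(-13, -1))))) = Add(-1100, Add(-2, Mul(-9, Mul(2, Rational(-1, 13))))) = Add(-1100, Add(-2, Mul(-9, Rational(-2, 13)))) = Add(-1100, Add(-2, Rational(18, 13))) = Add(-1100, Rational(-8, 13)) = Rational(-14308, 13)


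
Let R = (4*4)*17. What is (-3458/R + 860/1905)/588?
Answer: -635357/30467808 ≈ -0.020853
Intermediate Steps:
R = 272 (R = 16*17 = 272)
(-3458/R + 860/1905)/588 = (-3458/272 + 860/1905)/588 = (-3458*1/272 + 860*(1/1905))*(1/588) = (-1729/136 + 172/381)*(1/588) = -635357/51816*1/588 = -635357/30467808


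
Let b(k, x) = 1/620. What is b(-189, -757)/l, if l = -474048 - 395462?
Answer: -1/539096200 ≈ -1.8550e-9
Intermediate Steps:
l = -869510
b(k, x) = 1/620
b(-189, -757)/l = (1/620)/(-869510) = (1/620)*(-1/869510) = -1/539096200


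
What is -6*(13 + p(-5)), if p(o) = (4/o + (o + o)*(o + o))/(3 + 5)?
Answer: -762/5 ≈ -152.40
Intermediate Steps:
p(o) = 1/(2*o) + o²/2 (p(o) = (4/o + (2*o)*(2*o))/8 = (4/o + 4*o²)*(⅛) = 1/(2*o) + o²/2)
-6*(13 + p(-5)) = -6*(13 + (½)*(1 + (-5)³)/(-5)) = -6*(13 + (½)*(-⅕)*(1 - 125)) = -6*(13 + (½)*(-⅕)*(-124)) = -6*(13 + 62/5) = -6*127/5 = -762/5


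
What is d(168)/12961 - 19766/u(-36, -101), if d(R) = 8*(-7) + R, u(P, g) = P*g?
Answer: -127889947/23563098 ≈ -5.4276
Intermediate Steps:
d(R) = -56 + R
d(168)/12961 - 19766/u(-36, -101) = (-56 + 168)/12961 - 19766/((-36*(-101))) = 112*(1/12961) - 19766/3636 = 112/12961 - 19766*1/3636 = 112/12961 - 9883/1818 = -127889947/23563098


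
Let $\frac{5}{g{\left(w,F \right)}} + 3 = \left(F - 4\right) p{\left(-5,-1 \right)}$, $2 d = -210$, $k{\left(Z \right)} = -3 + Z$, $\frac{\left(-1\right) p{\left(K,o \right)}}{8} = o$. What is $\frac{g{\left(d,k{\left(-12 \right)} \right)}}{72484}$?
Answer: $- \frac{1}{2247004} \approx -4.4504 \cdot 10^{-7}$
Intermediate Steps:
$p{\left(K,o \right)} = - 8 o$
$d = -105$ ($d = \frac{1}{2} \left(-210\right) = -105$)
$g{\left(w,F \right)} = \frac{5}{-35 + 8 F}$ ($g{\left(w,F \right)} = \frac{5}{-3 + \left(F - 4\right) \left(\left(-8\right) \left(-1\right)\right)} = \frac{5}{-3 + \left(-4 + F\right) 8} = \frac{5}{-3 + \left(-32 + 8 F\right)} = \frac{5}{-35 + 8 F}$)
$\frac{g{\left(d,k{\left(-12 \right)} \right)}}{72484} = \frac{5 \frac{1}{-35 + 8 \left(-3 - 12\right)}}{72484} = \frac{5}{-35 + 8 \left(-15\right)} \frac{1}{72484} = \frac{5}{-35 - 120} \cdot \frac{1}{72484} = \frac{5}{-155} \cdot \frac{1}{72484} = 5 \left(- \frac{1}{155}\right) \frac{1}{72484} = \left(- \frac{1}{31}\right) \frac{1}{72484} = - \frac{1}{2247004}$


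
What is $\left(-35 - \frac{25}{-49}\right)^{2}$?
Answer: $\frac{2856100}{2401} \approx 1189.5$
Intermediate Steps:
$\left(-35 - \frac{25}{-49}\right)^{2} = \left(-35 - - \frac{25}{49}\right)^{2} = \left(-35 + \frac{25}{49}\right)^{2} = \left(- \frac{1690}{49}\right)^{2} = \frac{2856100}{2401}$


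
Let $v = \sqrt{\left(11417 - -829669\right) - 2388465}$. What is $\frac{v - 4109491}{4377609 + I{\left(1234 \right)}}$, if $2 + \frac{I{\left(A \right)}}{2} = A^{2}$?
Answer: $- \frac{4109491}{7423117} + \frac{3 i \sqrt{171931}}{7423117} \approx -0.55361 + 0.00016758 i$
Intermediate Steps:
$I{\left(A \right)} = -4 + 2 A^{2}$
$v = 3 i \sqrt{171931}$ ($v = \sqrt{\left(11417 + 829669\right) - 2388465} = \sqrt{841086 - 2388465} = \sqrt{-1547379} = 3 i \sqrt{171931} \approx 1243.9 i$)
$\frac{v - 4109491}{4377609 + I{\left(1234 \right)}} = \frac{3 i \sqrt{171931} - 4109491}{4377609 - \left(4 - 2 \cdot 1234^{2}\right)} = \frac{-4109491 + 3 i \sqrt{171931}}{4377609 + \left(-4 + 2 \cdot 1522756\right)} = \frac{-4109491 + 3 i \sqrt{171931}}{4377609 + \left(-4 + 3045512\right)} = \frac{-4109491 + 3 i \sqrt{171931}}{4377609 + 3045508} = \frac{-4109491 + 3 i \sqrt{171931}}{7423117} = \left(-4109491 + 3 i \sqrt{171931}\right) \frac{1}{7423117} = - \frac{4109491}{7423117} + \frac{3 i \sqrt{171931}}{7423117}$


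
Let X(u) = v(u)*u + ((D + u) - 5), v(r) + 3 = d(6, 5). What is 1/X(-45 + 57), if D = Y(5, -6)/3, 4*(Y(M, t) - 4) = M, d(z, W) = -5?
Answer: -4/349 ≈ -0.011461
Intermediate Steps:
Y(M, t) = 4 + M/4
D = 7/4 (D = (4 + (¼)*5)/3 = (4 + 5/4)*(⅓) = (21/4)*(⅓) = 7/4 ≈ 1.7500)
v(r) = -8 (v(r) = -3 - 5 = -8)
X(u) = -13/4 - 7*u (X(u) = -8*u + ((7/4 + u) - 5) = -8*u + (-13/4 + u) = -13/4 - 7*u)
1/X(-45 + 57) = 1/(-13/4 - 7*(-45 + 57)) = 1/(-13/4 - 7*12) = 1/(-13/4 - 84) = 1/(-349/4) = -4/349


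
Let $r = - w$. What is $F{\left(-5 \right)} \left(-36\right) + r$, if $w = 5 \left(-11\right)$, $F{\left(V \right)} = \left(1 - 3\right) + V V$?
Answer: $-773$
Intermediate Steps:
$F{\left(V \right)} = -2 + V^{2}$ ($F{\left(V \right)} = \left(1 - 3\right) + V^{2} = -2 + V^{2}$)
$w = -55$
$r = 55$ ($r = \left(-1\right) \left(-55\right) = 55$)
$F{\left(-5 \right)} \left(-36\right) + r = \left(-2 + \left(-5\right)^{2}\right) \left(-36\right) + 55 = \left(-2 + 25\right) \left(-36\right) + 55 = 23 \left(-36\right) + 55 = -828 + 55 = -773$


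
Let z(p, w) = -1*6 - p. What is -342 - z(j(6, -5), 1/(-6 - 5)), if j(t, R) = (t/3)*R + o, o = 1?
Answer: -345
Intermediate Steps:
j(t, R) = 1 + R*t/3 (j(t, R) = (t/3)*R + 1 = R*t/3 + 1 = 1 + R*t/3)
z(p, w) = -6 - p
-342 - z(j(6, -5), 1/(-6 - 5)) = -342 - (-6 - (1 + (⅓)*(-5)*6)) = -342 - (-6 - (1 - 10)) = -342 - (-6 - 1*(-9)) = -342 - (-6 + 9) = -342 - 1*3 = -342 - 3 = -345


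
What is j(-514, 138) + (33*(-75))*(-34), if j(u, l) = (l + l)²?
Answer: 160326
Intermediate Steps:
j(u, l) = 4*l² (j(u, l) = (2*l)² = 4*l²)
j(-514, 138) + (33*(-75))*(-34) = 4*138² + (33*(-75))*(-34) = 4*19044 - 2475*(-34) = 76176 + 84150 = 160326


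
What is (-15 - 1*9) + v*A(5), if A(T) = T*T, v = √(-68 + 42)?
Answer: -24 + 25*I*√26 ≈ -24.0 + 127.48*I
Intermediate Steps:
v = I*√26 (v = √(-26) = I*√26 ≈ 5.099*I)
A(T) = T²
(-15 - 1*9) + v*A(5) = (-15 - 1*9) + (I*√26)*5² = (-15 - 9) + (I*√26)*25 = -24 + 25*I*√26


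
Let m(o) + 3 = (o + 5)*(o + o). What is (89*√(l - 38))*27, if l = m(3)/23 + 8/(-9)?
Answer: 801*I*√175835/23 ≈ 14604.0*I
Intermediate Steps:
m(o) = -3 + 2*o*(5 + o) (m(o) = -3 + (o + 5)*(o + o) = -3 + (5 + o)*(2*o) = -3 + 2*o*(5 + o))
l = 221/207 (l = (-3 + 2*3² + 10*3)/23 + 8/(-9) = (-3 + 2*9 + 30)*(1/23) + 8*(-⅑) = (-3 + 18 + 30)*(1/23) - 8/9 = 45*(1/23) - 8/9 = 45/23 - 8/9 = 221/207 ≈ 1.0676)
(89*√(l - 38))*27 = (89*√(221/207 - 38))*27 = (89*√(-7645/207))*27 = (89*(I*√175835/69))*27 = (89*I*√175835/69)*27 = 801*I*√175835/23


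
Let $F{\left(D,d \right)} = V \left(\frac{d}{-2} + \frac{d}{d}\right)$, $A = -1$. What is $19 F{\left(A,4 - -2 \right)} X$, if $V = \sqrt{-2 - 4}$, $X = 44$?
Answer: $- 1672 i \sqrt{6} \approx - 4095.5 i$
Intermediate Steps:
$V = i \sqrt{6}$ ($V = \sqrt{-6} = i \sqrt{6} \approx 2.4495 i$)
$F{\left(D,d \right)} = i \sqrt{6} \left(1 - \frac{d}{2}\right)$ ($F{\left(D,d \right)} = i \sqrt{6} \left(\frac{d}{-2} + \frac{d}{d}\right) = i \sqrt{6} \left(d \left(- \frac{1}{2}\right) + 1\right) = i \sqrt{6} \left(- \frac{d}{2} + 1\right) = i \sqrt{6} \left(1 - \frac{d}{2}\right)$)
$19 F{\left(A,4 - -2 \right)} X = 19 \frac{i \sqrt{6} \left(2 - \left(4 - -2\right)\right)}{2} \cdot 44 = 19 \frac{i \sqrt{6} \left(2 - \left(4 + 2\right)\right)}{2} \cdot 44 = 19 \frac{i \sqrt{6} \left(2 - 6\right)}{2} \cdot 44 = 19 \cdot \frac{1}{2} i \sqrt{6} \left(-4\right) 44 = 19 \left(- 2 i \sqrt{6}\right) 44 = - 38 i \sqrt{6} \cdot 44 = - 1672 i \sqrt{6}$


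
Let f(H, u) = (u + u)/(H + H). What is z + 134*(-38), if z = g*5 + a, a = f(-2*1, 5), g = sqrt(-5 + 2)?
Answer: -10189/2 + 5*I*sqrt(3) ≈ -5094.5 + 8.6602*I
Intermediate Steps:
g = I*sqrt(3) (g = sqrt(-3) = I*sqrt(3) ≈ 1.732*I)
f(H, u) = u/H (f(H, u) = (2*u)/((2*H)) = (2*u)*(1/(2*H)) = u/H)
a = -5/2 (a = 5/((-2*1)) = 5/(-2) = 5*(-1/2) = -5/2 ≈ -2.5000)
z = -5/2 + 5*I*sqrt(3) (z = (I*sqrt(3))*5 - 5/2 = 5*I*sqrt(3) - 5/2 = -5/2 + 5*I*sqrt(3) ≈ -2.5 + 8.6602*I)
z + 134*(-38) = (-5/2 + 5*I*sqrt(3)) + 134*(-38) = (-5/2 + 5*I*sqrt(3)) - 5092 = -10189/2 + 5*I*sqrt(3)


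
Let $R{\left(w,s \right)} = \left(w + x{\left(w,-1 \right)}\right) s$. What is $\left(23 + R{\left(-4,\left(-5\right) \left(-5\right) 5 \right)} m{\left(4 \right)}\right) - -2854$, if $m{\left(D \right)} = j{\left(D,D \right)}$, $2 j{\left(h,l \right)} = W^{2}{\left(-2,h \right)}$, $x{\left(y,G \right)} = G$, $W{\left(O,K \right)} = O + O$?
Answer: $-2123$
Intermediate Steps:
$W{\left(O,K \right)} = 2 O$
$R{\left(w,s \right)} = s \left(-1 + w\right)$ ($R{\left(w,s \right)} = \left(w - 1\right) s = \left(-1 + w\right) s = s \left(-1 + w\right)$)
$j{\left(h,l \right)} = 8$ ($j{\left(h,l \right)} = \frac{\left(2 \left(-2\right)\right)^{2}}{2} = \frac{\left(-4\right)^{2}}{2} = \frac{1}{2} \cdot 16 = 8$)
$m{\left(D \right)} = 8$
$\left(23 + R{\left(-4,\left(-5\right) \left(-5\right) 5 \right)} m{\left(4 \right)}\right) - -2854 = \left(23 + \left(-5\right) \left(-5\right) 5 \left(-1 - 4\right) 8\right) - -2854 = \left(23 + 25 \cdot 5 \left(-5\right) 8\right) + 2854 = \left(23 + 125 \left(-5\right) 8\right) + 2854 = \left(23 - 5000\right) + 2854 = -4977 + 2854 = -2123$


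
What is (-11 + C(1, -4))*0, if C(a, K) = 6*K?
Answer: 0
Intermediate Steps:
(-11 + C(1, -4))*0 = (-11 + 6*(-4))*0 = (-11 - 24)*0 = -35*0 = 0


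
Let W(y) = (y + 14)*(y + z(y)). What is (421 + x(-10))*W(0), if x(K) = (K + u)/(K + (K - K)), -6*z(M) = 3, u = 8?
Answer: -14742/5 ≈ -2948.4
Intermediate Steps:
z(M) = -1/2 (z(M) = -1/6*3 = -1/2)
W(y) = (14 + y)*(-1/2 + y) (W(y) = (y + 14)*(y - 1/2) = (14 + y)*(-1/2 + y))
x(K) = (8 + K)/K (x(K) = (K + 8)/(K + (K - K)) = (8 + K)/(K + 0) = (8 + K)/K)
(421 + x(-10))*W(0) = (421 + (8 - 10)/(-10))*(-7 + 0**2 + (27/2)*0) = (421 - 1/10*(-2))*(-7 + 0 + 0) = (421 + 1/5)*(-7) = (2106/5)*(-7) = -14742/5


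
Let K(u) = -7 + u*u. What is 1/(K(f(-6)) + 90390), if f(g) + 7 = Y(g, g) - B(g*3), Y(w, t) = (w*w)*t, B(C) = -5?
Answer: 1/137907 ≈ 7.2513e-6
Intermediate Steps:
Y(w, t) = t*w² (Y(w, t) = w²*t = t*w²)
f(g) = -2 + g³ (f(g) = -7 + (g*g² - 1*(-5)) = -7 + (g³ + 5) = -7 + (5 + g³) = -2 + g³)
K(u) = -7 + u²
1/(K(f(-6)) + 90390) = 1/((-7 + (-2 + (-6)³)²) + 90390) = 1/((-7 + (-2 - 216)²) + 90390) = 1/((-7 + (-218)²) + 90390) = 1/((-7 + 47524) + 90390) = 1/(47517 + 90390) = 1/137907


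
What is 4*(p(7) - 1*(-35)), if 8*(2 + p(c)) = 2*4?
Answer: 136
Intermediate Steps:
p(c) = -1 (p(c) = -2 + (2*4)/8 = -2 + (⅛)*8 = -2 + 1 = -1)
4*(p(7) - 1*(-35)) = 4*(-1 - 1*(-35)) = 4*(-1 + 35) = 4*34 = 136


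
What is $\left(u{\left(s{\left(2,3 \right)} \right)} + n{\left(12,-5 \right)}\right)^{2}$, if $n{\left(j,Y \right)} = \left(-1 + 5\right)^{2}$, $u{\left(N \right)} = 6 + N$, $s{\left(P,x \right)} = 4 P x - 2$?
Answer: $1936$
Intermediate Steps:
$s{\left(P,x \right)} = -2 + 4 P x$ ($s{\left(P,x \right)} = 4 P x - 2 = -2 + 4 P x$)
$n{\left(j,Y \right)} = 16$ ($n{\left(j,Y \right)} = 4^{2} = 16$)
$\left(u{\left(s{\left(2,3 \right)} \right)} + n{\left(12,-5 \right)}\right)^{2} = \left(\left(6 - \left(2 - 24\right)\right) + 16\right)^{2} = \left(\left(6 + \left(-2 + 24\right)\right) + 16\right)^{2} = \left(\left(6 + 22\right) + 16\right)^{2} = \left(28 + 16\right)^{2} = 44^{2} = 1936$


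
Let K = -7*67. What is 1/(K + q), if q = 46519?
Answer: 1/46050 ≈ 2.1716e-5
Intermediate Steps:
K = -469
1/(K + q) = 1/(-469 + 46519) = 1/46050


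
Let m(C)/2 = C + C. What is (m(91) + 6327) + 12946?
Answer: 19637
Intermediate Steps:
m(C) = 4*C (m(C) = 2*(C + C) = 2*(2*C) = 4*C)
(m(91) + 6327) + 12946 = (4*91 + 6327) + 12946 = (364 + 6327) + 12946 = 6691 + 12946 = 19637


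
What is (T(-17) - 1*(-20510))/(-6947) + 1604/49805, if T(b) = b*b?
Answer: -1024751207/345995335 ≈ -2.9618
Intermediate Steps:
T(b) = b**2
(T(-17) - 1*(-20510))/(-6947) + 1604/49805 = ((-17)**2 - 1*(-20510))/(-6947) + 1604/49805 = (289 + 20510)*(-1/6947) + 1604*(1/49805) = 20799*(-1/6947) + 1604/49805 = -20799/6947 + 1604/49805 = -1024751207/345995335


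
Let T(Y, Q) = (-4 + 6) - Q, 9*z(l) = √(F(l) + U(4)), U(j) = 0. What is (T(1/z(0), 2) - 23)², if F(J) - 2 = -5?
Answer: 529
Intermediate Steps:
F(J) = -3 (F(J) = 2 - 5 = -3)
z(l) = I*√3/9 (z(l) = √(-3 + 0)/9 = √(-3)/9 = (I*√3)/9 = I*√3/9)
T(Y, Q) = 2 - Q
(T(1/z(0), 2) - 23)² = ((2 - 1*2) - 23)² = ((2 - 2) - 23)² = (0 - 23)² = (-23)² = 529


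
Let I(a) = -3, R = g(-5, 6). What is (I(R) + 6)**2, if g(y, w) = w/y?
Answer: 9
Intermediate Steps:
R = -6/5 (R = 6/(-5) = 6*(-1/5) = -6/5 ≈ -1.2000)
(I(R) + 6)**2 = (-3 + 6)**2 = 3**2 = 9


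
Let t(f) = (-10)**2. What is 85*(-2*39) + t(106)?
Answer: -6530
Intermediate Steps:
t(f) = 100
85*(-2*39) + t(106) = 85*(-2*39) + 100 = 85*(-78) + 100 = -6630 + 100 = -6530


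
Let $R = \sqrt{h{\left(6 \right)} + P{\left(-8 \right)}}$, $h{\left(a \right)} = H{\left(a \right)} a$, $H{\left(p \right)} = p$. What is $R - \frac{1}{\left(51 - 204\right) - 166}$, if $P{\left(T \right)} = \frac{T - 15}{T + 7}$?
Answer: $\frac{1}{319} + \sqrt{59} \approx 7.6843$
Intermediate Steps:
$P{\left(T \right)} = \frac{-15 + T}{7 + T}$
$h{\left(a \right)} = a^{2}$ ($h{\left(a \right)} = a a = a^{2}$)
$R = \sqrt{59}$ ($R = \sqrt{6^{2} + \frac{-15 - 8}{7 - 8}} = \sqrt{36 + \frac{1}{-1} \left(-23\right)} = \sqrt{36 - -23} = \sqrt{36 + 23} = \sqrt{59} \approx 7.6811$)
$R - \frac{1}{\left(51 - 204\right) - 166} = \sqrt{59} - \frac{1}{\left(51 - 204\right) - 166} = \sqrt{59} - \frac{1}{-153 - 166} = \sqrt{59} - \frac{1}{-319} = \sqrt{59} - - \frac{1}{319} = \sqrt{59} + \frac{1}{319} = \frac{1}{319} + \sqrt{59}$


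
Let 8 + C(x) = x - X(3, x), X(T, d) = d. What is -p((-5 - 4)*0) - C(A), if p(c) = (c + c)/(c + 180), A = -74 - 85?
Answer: 8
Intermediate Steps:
A = -159
p(c) = 2*c/(180 + c) (p(c) = (2*c)/(180 + c) = 2*c/(180 + c))
C(x) = -8 (C(x) = -8 + (x - x) = -8 + 0 = -8)
-p((-5 - 4)*0) - C(A) = -2*(-5 - 4)*0/(180 + (-5 - 4)*0) - 1*(-8) = -2*(-9*0)/(180 - 9*0) + 8 = -2*0/(180 + 0) + 8 = -2*0/180 + 8 = -1*0 + 8 = 0 + 8 = 8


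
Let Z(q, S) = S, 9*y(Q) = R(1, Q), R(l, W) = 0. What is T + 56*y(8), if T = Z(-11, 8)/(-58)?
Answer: -4/29 ≈ -0.13793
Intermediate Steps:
y(Q) = 0 (y(Q) = (⅑)*0 = 0)
T = -4/29 (T = 8/(-58) = 8*(-1/58) = -4/29 ≈ -0.13793)
T + 56*y(8) = -4/29 + 56*0 = -4/29 + 0 = -4/29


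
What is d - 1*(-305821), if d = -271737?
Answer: 34084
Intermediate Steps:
d - 1*(-305821) = -271737 - 1*(-305821) = -271737 + 305821 = 34084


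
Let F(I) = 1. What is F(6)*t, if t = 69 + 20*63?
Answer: 1329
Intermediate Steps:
t = 1329 (t = 69 + 1260 = 1329)
F(6)*t = 1*1329 = 1329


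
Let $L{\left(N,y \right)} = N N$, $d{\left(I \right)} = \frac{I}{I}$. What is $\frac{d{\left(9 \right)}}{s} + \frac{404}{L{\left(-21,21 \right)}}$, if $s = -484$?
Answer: $\frac{195095}{213444} \approx 0.91403$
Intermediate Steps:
$d{\left(I \right)} = 1$
$L{\left(N,y \right)} = N^{2}$
$\frac{d{\left(9 \right)}}{s} + \frac{404}{L{\left(-21,21 \right)}} = 1 \frac{1}{-484} + \frac{404}{\left(-21\right)^{2}} = 1 \left(- \frac{1}{484}\right) + \frac{404}{441} = - \frac{1}{484} + 404 \cdot \frac{1}{441} = - \frac{1}{484} + \frac{404}{441} = \frac{195095}{213444}$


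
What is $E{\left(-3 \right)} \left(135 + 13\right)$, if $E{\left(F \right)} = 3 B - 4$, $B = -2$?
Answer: $-1480$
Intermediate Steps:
$E{\left(F \right)} = -10$ ($E{\left(F \right)} = 3 \left(-2\right) - 4 = -6 - 4 = -10$)
$E{\left(-3 \right)} \left(135 + 13\right) = - 10 \left(135 + 13\right) = \left(-10\right) 148 = -1480$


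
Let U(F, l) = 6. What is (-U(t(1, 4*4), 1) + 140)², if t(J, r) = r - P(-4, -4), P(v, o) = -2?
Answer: 17956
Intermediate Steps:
t(J, r) = 2 + r (t(J, r) = r - 1*(-2) = r + 2 = 2 + r)
(-U(t(1, 4*4), 1) + 140)² = (-1*6 + 140)² = (-6 + 140)² = 134² = 17956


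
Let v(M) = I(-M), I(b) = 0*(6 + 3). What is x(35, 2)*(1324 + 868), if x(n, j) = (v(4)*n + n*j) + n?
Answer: 230160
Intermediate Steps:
I(b) = 0 (I(b) = 0*9 = 0)
v(M) = 0
x(n, j) = n + j*n (x(n, j) = (0*n + n*j) + n = (0 + j*n) + n = j*n + n = n + j*n)
x(35, 2)*(1324 + 868) = (35*(1 + 2))*(1324 + 868) = (35*3)*2192 = 105*2192 = 230160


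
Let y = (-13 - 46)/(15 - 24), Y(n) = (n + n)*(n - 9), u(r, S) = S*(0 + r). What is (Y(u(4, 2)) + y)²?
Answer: 7225/81 ≈ 89.198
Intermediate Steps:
u(r, S) = S*r
Y(n) = 2*n*(-9 + n) (Y(n) = (2*n)*(-9 + n) = 2*n*(-9 + n))
y = 59/9 (y = -59/(-9) = -59*(-⅑) = 59/9 ≈ 6.5556)
(Y(u(4, 2)) + y)² = (2*(2*4)*(-9 + 2*4) + 59/9)² = (2*8*(-9 + 8) + 59/9)² = (2*8*(-1) + 59/9)² = (-16 + 59/9)² = (-85/9)² = 7225/81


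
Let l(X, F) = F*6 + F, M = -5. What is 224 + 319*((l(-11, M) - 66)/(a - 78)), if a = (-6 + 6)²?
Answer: 49691/78 ≈ 637.06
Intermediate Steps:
l(X, F) = 7*F (l(X, F) = 6*F + F = 7*F)
a = 0 (a = 0² = 0)
224 + 319*((l(-11, M) - 66)/(a - 78)) = 224 + 319*((7*(-5) - 66)/(0 - 78)) = 224 + 319*((-35 - 66)/(-78)) = 224 + 319*(-101*(-1/78)) = 224 + 319*(101/78) = 224 + 32219/78 = 49691/78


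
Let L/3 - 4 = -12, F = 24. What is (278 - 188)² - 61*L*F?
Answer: 43236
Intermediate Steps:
L = -24 (L = 12 + 3*(-12) = 12 - 36 = -24)
(278 - 188)² - 61*L*F = (278 - 188)² - 61*(-24)*24 = 90² - (-1464)*24 = 8100 - 1*(-35136) = 8100 + 35136 = 43236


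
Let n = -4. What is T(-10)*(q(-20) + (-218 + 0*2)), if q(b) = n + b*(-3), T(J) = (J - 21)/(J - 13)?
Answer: -5022/23 ≈ -218.35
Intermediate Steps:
T(J) = (-21 + J)/(-13 + J)
q(b) = -4 - 3*b (q(b) = -4 + b*(-3) = -4 - 3*b)
T(-10)*(q(-20) + (-218 + 0*2)) = ((-21 - 10)/(-13 - 10))*((-4 - 3*(-20)) + (-218 + 0*2)) = (-31/(-23))*((-4 + 60) + (-218 + 0)) = (-1/23*(-31))*(56 - 218) = (31/23)*(-162) = -5022/23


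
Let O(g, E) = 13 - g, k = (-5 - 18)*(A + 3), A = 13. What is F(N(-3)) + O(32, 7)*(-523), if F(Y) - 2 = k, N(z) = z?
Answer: 9571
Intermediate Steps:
k = -368 (k = (-5 - 18)*(13 + 3) = -23*16 = -368)
F(Y) = -366 (F(Y) = 2 - 368 = -366)
F(N(-3)) + O(32, 7)*(-523) = -366 + (13 - 1*32)*(-523) = -366 + (13 - 32)*(-523) = -366 - 19*(-523) = -366 + 9937 = 9571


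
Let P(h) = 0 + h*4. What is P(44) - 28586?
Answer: -28410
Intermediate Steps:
P(h) = 4*h (P(h) = 0 + 4*h = 4*h)
P(44) - 28586 = 4*44 - 28586 = 176 - 28586 = -28410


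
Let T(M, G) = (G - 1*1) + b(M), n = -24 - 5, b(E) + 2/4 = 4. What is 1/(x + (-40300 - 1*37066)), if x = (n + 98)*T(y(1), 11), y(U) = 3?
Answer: -2/152869 ≈ -1.3083e-5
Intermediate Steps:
b(E) = 7/2 (b(E) = -½ + 4 = 7/2)
n = -29
T(M, G) = 5/2 + G (T(M, G) = (G - 1*1) + 7/2 = (G - 1) + 7/2 = (-1 + G) + 7/2 = 5/2 + G)
x = 1863/2 (x = (-29 + 98)*(5/2 + 11) = 69*(27/2) = 1863/2 ≈ 931.50)
1/(x + (-40300 - 1*37066)) = 1/(1863/2 + (-40300 - 1*37066)) = 1/(1863/2 + (-40300 - 37066)) = 1/(1863/2 - 77366) = 1/(-152869/2) = -2/152869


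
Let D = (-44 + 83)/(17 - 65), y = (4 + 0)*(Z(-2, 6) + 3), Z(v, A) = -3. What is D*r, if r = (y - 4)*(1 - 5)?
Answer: -13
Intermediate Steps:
y = 0 (y = (4 + 0)*(-3 + 3) = 4*0 = 0)
r = 16 (r = (0 - 4)*(1 - 5) = -4*(-4) = 16)
D = -13/16 (D = 39/(-48) = 39*(-1/48) = -13/16 ≈ -0.81250)
D*r = -13/16*16 = -13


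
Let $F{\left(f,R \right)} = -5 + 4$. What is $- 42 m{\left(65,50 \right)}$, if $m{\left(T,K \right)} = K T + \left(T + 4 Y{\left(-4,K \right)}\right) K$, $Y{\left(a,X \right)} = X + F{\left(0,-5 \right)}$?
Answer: $-684600$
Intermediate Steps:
$F{\left(f,R \right)} = -1$
$Y{\left(a,X \right)} = -1 + X$ ($Y{\left(a,X \right)} = X - 1 = -1 + X$)
$m{\left(T,K \right)} = K T + K \left(-4 + T + 4 K\right)$ ($m{\left(T,K \right)} = K T + \left(T + 4 \left(-1 + K\right)\right) K = K T + \left(T + \left(-4 + 4 K\right)\right) K = K T + \left(-4 + T + 4 K\right) K = K T + K \left(-4 + T + 4 K\right)$)
$- 42 m{\left(65,50 \right)} = - 42 \cdot 2 \cdot 50 \left(-2 + 65 + 2 \cdot 50\right) = - 42 \cdot 2 \cdot 50 \left(-2 + 65 + 100\right) = - 42 \cdot 2 \cdot 50 \cdot 163 = \left(-42\right) 16300 = -684600$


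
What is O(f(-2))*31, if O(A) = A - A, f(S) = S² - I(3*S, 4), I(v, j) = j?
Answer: 0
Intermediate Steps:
f(S) = -4 + S² (f(S) = S² - 1*4 = S² - 4 = -4 + S²)
O(A) = 0
O(f(-2))*31 = 0*31 = 0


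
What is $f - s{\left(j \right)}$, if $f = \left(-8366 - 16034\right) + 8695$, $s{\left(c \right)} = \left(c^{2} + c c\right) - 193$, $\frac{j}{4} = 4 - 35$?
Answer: $-46264$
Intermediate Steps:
$j = -124$ ($j = 4 \left(4 - 35\right) = 4 \left(-31\right) = -124$)
$s{\left(c \right)} = -193 + 2 c^{2}$ ($s{\left(c \right)} = \left(c^{2} + c^{2}\right) - 193 = 2 c^{2} - 193 = -193 + 2 c^{2}$)
$f = -15705$ ($f = -24400 + 8695 = -15705$)
$f - s{\left(j \right)} = -15705 - \left(-193 + 2 \left(-124\right)^{2}\right) = -15705 - \left(-193 + 2 \cdot 15376\right) = -15705 - \left(-193 + 30752\right) = -15705 - 30559 = -46264$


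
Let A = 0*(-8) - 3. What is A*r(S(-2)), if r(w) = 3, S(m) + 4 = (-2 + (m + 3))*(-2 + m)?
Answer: -9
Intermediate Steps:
S(m) = -4 + (1 + m)*(-2 + m) (S(m) = -4 + (-2 + (m + 3))*(-2 + m) = -4 + (-2 + (3 + m))*(-2 + m) = -4 + (1 + m)*(-2 + m))
A = -3 (A = 0 - 3 = -3)
A*r(S(-2)) = -3*3 = -9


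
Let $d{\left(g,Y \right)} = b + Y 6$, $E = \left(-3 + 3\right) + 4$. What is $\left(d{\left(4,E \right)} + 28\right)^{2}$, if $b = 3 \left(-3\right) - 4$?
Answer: $1521$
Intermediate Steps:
$b = -13$ ($b = -9 - 4 = -13$)
$E = 4$ ($E = 0 + 4 = 4$)
$d{\left(g,Y \right)} = -13 + 6 Y$ ($d{\left(g,Y \right)} = -13 + Y 6 = -13 + 6 Y$)
$\left(d{\left(4,E \right)} + 28\right)^{2} = \left(\left(-13 + 6 \cdot 4\right) + 28\right)^{2} = \left(\left(-13 + 24\right) + 28\right)^{2} = \left(11 + 28\right)^{2} = 39^{2} = 1521$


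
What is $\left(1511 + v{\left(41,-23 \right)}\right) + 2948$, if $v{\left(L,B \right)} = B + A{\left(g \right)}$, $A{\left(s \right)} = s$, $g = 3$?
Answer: $4439$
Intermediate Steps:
$v{\left(L,B \right)} = 3 + B$ ($v{\left(L,B \right)} = B + 3 = 3 + B$)
$\left(1511 + v{\left(41,-23 \right)}\right) + 2948 = \left(1511 + \left(3 - 23\right)\right) + 2948 = \left(1511 - 20\right) + 2948 = 1491 + 2948 = 4439$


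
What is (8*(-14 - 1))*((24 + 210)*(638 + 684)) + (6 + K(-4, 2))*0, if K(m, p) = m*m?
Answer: -37121760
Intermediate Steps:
K(m, p) = m²
(8*(-14 - 1))*((24 + 210)*(638 + 684)) + (6 + K(-4, 2))*0 = (8*(-14 - 1))*((24 + 210)*(638 + 684)) + (6 + (-4)²)*0 = (8*(-15))*(234*1322) + (6 + 16)*0 = -120*309348 + 22*0 = -37121760 + 0 = -37121760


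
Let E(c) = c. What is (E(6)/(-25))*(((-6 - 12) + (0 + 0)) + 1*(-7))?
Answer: 6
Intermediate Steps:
(E(6)/(-25))*(((-6 - 12) + (0 + 0)) + 1*(-7)) = (6/(-25))*(((-6 - 12) + (0 + 0)) + 1*(-7)) = (6*(-1/25))*((-18 + 0) - 7) = -6*(-18 - 7)/25 = -6/25*(-25) = 6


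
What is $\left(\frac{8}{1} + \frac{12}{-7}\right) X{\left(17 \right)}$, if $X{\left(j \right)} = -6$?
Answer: $- \frac{264}{7} \approx -37.714$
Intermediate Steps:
$\left(\frac{8}{1} + \frac{12}{-7}\right) X{\left(17 \right)} = \left(\frac{8}{1} + \frac{12}{-7}\right) \left(-6\right) = \left(8 \cdot 1 + 12 \left(- \frac{1}{7}\right)\right) \left(-6\right) = \left(8 - \frac{12}{7}\right) \left(-6\right) = \frac{44}{7} \left(-6\right) = - \frac{264}{7}$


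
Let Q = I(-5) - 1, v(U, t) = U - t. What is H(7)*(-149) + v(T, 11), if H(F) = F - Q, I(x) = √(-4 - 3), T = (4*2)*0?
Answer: -1203 + 149*I*√7 ≈ -1203.0 + 394.22*I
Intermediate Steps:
T = 0 (T = 8*0 = 0)
I(x) = I*√7 (I(x) = √(-7) = I*√7)
Q = -1 + I*√7 (Q = I*√7 - 1 = -1 + I*√7 ≈ -1.0 + 2.6458*I)
H(F) = 1 + F - I*√7 (H(F) = F - (-1 + I*√7) = F + (1 - I*√7) = 1 + F - I*√7)
H(7)*(-149) + v(T, 11) = (1 + 7 - I*√7)*(-149) + (0 - 1*11) = (8 - I*√7)*(-149) + (0 - 11) = (-1192 + 149*I*√7) - 11 = -1203 + 149*I*√7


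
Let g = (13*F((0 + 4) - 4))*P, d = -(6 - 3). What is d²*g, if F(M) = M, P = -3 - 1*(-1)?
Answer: 0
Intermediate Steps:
P = -2 (P = -3 + 1 = -2)
d = -3 (d = -1*3 = -3)
g = 0 (g = (13*((0 + 4) - 4))*(-2) = (13*(4 - 4))*(-2) = (13*0)*(-2) = 0*(-2) = 0)
d²*g = (-3)²*0 = 9*0 = 0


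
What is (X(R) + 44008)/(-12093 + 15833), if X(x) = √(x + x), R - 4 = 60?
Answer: 11002/935 + 2*√2/935 ≈ 11.770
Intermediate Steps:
R = 64 (R = 4 + 60 = 64)
X(x) = √2*√x (X(x) = √(2*x) = √2*√x)
(X(R) + 44008)/(-12093 + 15833) = (√2*√64 + 44008)/(-12093 + 15833) = (√2*8 + 44008)/3740 = (8*√2 + 44008)*(1/3740) = (44008 + 8*√2)*(1/3740) = 11002/935 + 2*√2/935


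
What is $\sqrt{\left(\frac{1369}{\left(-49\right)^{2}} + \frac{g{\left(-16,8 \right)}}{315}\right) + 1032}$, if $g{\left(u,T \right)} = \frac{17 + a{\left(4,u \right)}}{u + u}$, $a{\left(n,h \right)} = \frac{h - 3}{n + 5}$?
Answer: $\frac{\sqrt{80325997495}}{8820} \approx 32.134$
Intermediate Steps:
$a{\left(n,h \right)} = \frac{-3 + h}{5 + n}$
$g{\left(u,T \right)} = \frac{\frac{50}{3} + \frac{u}{9}}{2 u}$ ($g{\left(u,T \right)} = \frac{17 + \frac{-3 + u}{5 + 4}}{u + u} = \frac{17 + \frac{-3 + u}{9}}{2 u} = \left(17 + \frac{-3 + u}{9}\right) \frac{1}{2 u} = \left(17 + \left(- \frac{1}{3} + \frac{u}{9}\right)\right) \frac{1}{2 u} = \left(\frac{50}{3} + \frac{u}{9}\right) \frac{1}{2 u} = \frac{\frac{50}{3} + \frac{u}{9}}{2 u}$)
$\sqrt{\left(\frac{1369}{\left(-49\right)^{2}} + \frac{g{\left(-16,8 \right)}}{315}\right) + 1032} = \sqrt{\left(\frac{1369}{\left(-49\right)^{2}} + \frac{\frac{1}{18} \frac{1}{-16} \left(150 - 16\right)}{315}\right) + 1032} = \sqrt{\left(\frac{1369}{2401} + \frac{1}{18} \left(- \frac{1}{16}\right) 134 \cdot \frac{1}{315}\right) + 1032} = \sqrt{\left(1369 \cdot \frac{1}{2401} - \frac{67}{45360}\right) + 1032} = \sqrt{\left(\frac{1369}{2401} - \frac{67}{45360}\right) + 1032} = \sqrt{\frac{8848139}{15558480} + 1032} = \sqrt{\frac{16065199499}{15558480}} = \frac{\sqrt{80325997495}}{8820}$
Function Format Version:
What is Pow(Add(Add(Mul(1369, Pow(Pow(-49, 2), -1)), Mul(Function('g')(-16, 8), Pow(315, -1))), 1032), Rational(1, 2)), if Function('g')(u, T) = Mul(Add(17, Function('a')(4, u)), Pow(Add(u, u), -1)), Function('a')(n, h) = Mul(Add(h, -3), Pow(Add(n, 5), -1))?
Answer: Mul(Rational(1, 8820), Pow(80325997495, Rational(1, 2))) ≈ 32.134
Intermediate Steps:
Function('a')(n, h) = Mul(Pow(Add(5, n), -1), Add(-3, h)) (Function('a')(n, h) = Mul(Add(-3, h), Pow(Add(5, n), -1)) = Mul(Pow(Add(5, n), -1), Add(-3, h)))
Function('g')(u, T) = Mul(Rational(1, 2), Pow(u, -1), Add(Rational(50, 3), Mul(Rational(1, 9), u))) (Function('g')(u, T) = Mul(Add(17, Mul(Pow(Add(5, 4), -1), Add(-3, u))), Pow(Add(u, u), -1)) = Mul(Add(17, Mul(Pow(9, -1), Add(-3, u))), Pow(Mul(2, u), -1)) = Mul(Add(17, Mul(Rational(1, 9), Add(-3, u))), Mul(Rational(1, 2), Pow(u, -1))) = Mul(Add(17, Add(Rational(-1, 3), Mul(Rational(1, 9), u))), Mul(Rational(1, 2), Pow(u, -1))) = Mul(Add(Rational(50, 3), Mul(Rational(1, 9), u)), Mul(Rational(1, 2), Pow(u, -1))) = Mul(Rational(1, 2), Pow(u, -1), Add(Rational(50, 3), Mul(Rational(1, 9), u))))
Pow(Add(Add(Mul(1369, Pow(Pow(-49, 2), -1)), Mul(Function('g')(-16, 8), Pow(315, -1))), 1032), Rational(1, 2)) = Pow(Add(Add(Mul(1369, Pow(Pow(-49, 2), -1)), Mul(Mul(Rational(1, 18), Pow(-16, -1), Add(150, -16)), Pow(315, -1))), 1032), Rational(1, 2)) = Pow(Add(Add(Mul(1369, Pow(2401, -1)), Mul(Mul(Rational(1, 18), Rational(-1, 16), 134), Rational(1, 315))), 1032), Rational(1, 2)) = Pow(Add(Add(Mul(1369, Rational(1, 2401)), Mul(Rational(-67, 144), Rational(1, 315))), 1032), Rational(1, 2)) = Pow(Add(Add(Rational(1369, 2401), Rational(-67, 45360)), 1032), Rational(1, 2)) = Pow(Add(Rational(8848139, 15558480), 1032), Rational(1, 2)) = Pow(Rational(16065199499, 15558480), Rational(1, 2)) = Mul(Rational(1, 8820), Pow(80325997495, Rational(1, 2)))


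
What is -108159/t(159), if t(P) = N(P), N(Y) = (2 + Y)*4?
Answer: -108159/644 ≈ -167.95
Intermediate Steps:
N(Y) = 8 + 4*Y
t(P) = 8 + 4*P
-108159/t(159) = -108159/(8 + 4*159) = -108159/(8 + 636) = -108159/644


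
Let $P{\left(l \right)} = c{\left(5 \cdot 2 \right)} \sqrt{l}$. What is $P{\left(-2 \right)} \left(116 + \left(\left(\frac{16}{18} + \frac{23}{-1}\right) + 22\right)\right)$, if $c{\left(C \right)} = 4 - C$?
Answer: $- \frac{2086 i \sqrt{2}}{3} \approx - 983.35 i$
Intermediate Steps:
$P{\left(l \right)} = - 6 \sqrt{l}$ ($P{\left(l \right)} = \left(4 - 5 \cdot 2\right) \sqrt{l} = \left(4 - 10\right) \sqrt{l} = - 6 \sqrt{l}$)
$P{\left(-2 \right)} \left(116 + \left(\left(\frac{16}{18} + \frac{23}{-1}\right) + 22\right)\right) = - 6 \sqrt{-2} \left(116 + \left(\left(\frac{16}{18} + \frac{23}{-1}\right) + 22\right)\right) = - 6 i \sqrt{2} \left(116 + \left(\left(16 \cdot \frac{1}{18} + 23 \left(-1\right)\right) + 22\right)\right) = - 6 i \sqrt{2} \left(116 + \left(\left(\frac{8}{9} - 23\right) + 22\right)\right) = - 6 i \sqrt{2} \left(116 + \left(- \frac{199}{9} + 22\right)\right) = - 6 i \sqrt{2} \left(116 - \frac{1}{9}\right) = - 6 i \sqrt{2} \cdot \frac{1043}{9} = - \frac{2086 i \sqrt{2}}{3}$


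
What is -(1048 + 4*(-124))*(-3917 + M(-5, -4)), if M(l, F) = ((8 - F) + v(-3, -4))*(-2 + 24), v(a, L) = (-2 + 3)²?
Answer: 2004312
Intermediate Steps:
v(a, L) = 1 (v(a, L) = 1² = 1)
M(l, F) = 198 - 22*F (M(l, F) = ((8 - F) + 1)*(-2 + 24) = (9 - F)*22 = 198 - 22*F)
-(1048 + 4*(-124))*(-3917 + M(-5, -4)) = -(1048 + 4*(-124))*(-3917 + (198 - 22*(-4))) = -(1048 - 496)*(-3917 + (198 + 88)) = -552*(-3917 + 286) = -552*(-3631) = -1*(-2004312) = 2004312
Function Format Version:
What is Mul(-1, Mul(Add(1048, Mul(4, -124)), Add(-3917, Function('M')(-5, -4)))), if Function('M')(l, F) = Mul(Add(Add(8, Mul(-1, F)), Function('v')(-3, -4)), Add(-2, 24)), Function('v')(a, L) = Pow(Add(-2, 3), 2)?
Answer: 2004312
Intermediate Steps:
Function('v')(a, L) = 1 (Function('v')(a, L) = Pow(1, 2) = 1)
Function('M')(l, F) = Add(198, Mul(-22, F)) (Function('M')(l, F) = Mul(Add(Add(8, Mul(-1, F)), 1), Add(-2, 24)) = Mul(Add(9, Mul(-1, F)), 22) = Add(198, Mul(-22, F)))
Mul(-1, Mul(Add(1048, Mul(4, -124)), Add(-3917, Function('M')(-5, -4)))) = Mul(-1, Mul(Add(1048, Mul(4, -124)), Add(-3917, Add(198, Mul(-22, -4))))) = Mul(-1, Mul(Add(1048, -496), Add(-3917, Add(198, 88)))) = Mul(-1, Mul(552, Add(-3917, 286))) = Mul(-1, Mul(552, -3631)) = Mul(-1, -2004312) = 2004312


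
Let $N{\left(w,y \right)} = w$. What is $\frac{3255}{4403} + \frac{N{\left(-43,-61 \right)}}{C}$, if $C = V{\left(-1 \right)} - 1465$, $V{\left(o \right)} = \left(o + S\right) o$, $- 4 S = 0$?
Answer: $\frac{707807}{920856} \approx 0.76864$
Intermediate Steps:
$S = 0$ ($S = \left(- \frac{1}{4}\right) 0 = 0$)
$V{\left(o \right)} = o^{2}$ ($V{\left(o \right)} = \left(o + 0\right) o = o o = o^{2}$)
$C = -1464$ ($C = \left(-1\right)^{2} - 1465 = 1 - 1465 = -1464$)
$\frac{3255}{4403} + \frac{N{\left(-43,-61 \right)}}{C} = \frac{3255}{4403} - \frac{43}{-1464} = 3255 \cdot \frac{1}{4403} - - \frac{43}{1464} = \frac{465}{629} + \frac{43}{1464} = \frac{707807}{920856}$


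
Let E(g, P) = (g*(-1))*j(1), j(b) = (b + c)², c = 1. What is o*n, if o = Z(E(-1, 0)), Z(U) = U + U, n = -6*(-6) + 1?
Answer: 296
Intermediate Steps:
j(b) = (1 + b)² (j(b) = (b + 1)² = (1 + b)²)
E(g, P) = -4*g (E(g, P) = (g*(-1))*(1 + 1)² = -g*2² = -g*4 = -4*g)
n = 37 (n = 36 + 1 = 37)
Z(U) = 2*U
o = 8 (o = 2*(-4*(-1)) = 2*4 = 8)
o*n = 8*37 = 296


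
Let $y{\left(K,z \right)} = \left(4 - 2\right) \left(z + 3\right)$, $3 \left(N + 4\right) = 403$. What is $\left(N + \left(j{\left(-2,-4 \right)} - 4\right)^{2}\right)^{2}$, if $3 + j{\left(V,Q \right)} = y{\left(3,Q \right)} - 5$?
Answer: $\frac{958441}{9} \approx 1.0649 \cdot 10^{5}$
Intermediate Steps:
$N = \frac{391}{3}$ ($N = -4 + \frac{1}{3} \cdot 403 = -4 + \frac{403}{3} = \frac{391}{3} \approx 130.33$)
$y{\left(K,z \right)} = 6 + 2 z$ ($y{\left(K,z \right)} = 2 \left(3 + z\right) = 6 + 2 z$)
$j{\left(V,Q \right)} = -2 + 2 Q$ ($j{\left(V,Q \right)} = -3 + \left(\left(6 + 2 Q\right) - 5\right) = -3 + \left(1 + 2 Q\right) = -2 + 2 Q$)
$\left(N + \left(j{\left(-2,-4 \right)} - 4\right)^{2}\right)^{2} = \left(\frac{391}{3} + \left(\left(-2 + 2 \left(-4\right)\right) - 4\right)^{2}\right)^{2} = \left(\frac{391}{3} + \left(\left(-2 - 8\right) - 4\right)^{2}\right)^{2} = \left(\frac{391}{3} + \left(-10 - 4\right)^{2}\right)^{2} = \left(\frac{391}{3} + \left(-14\right)^{2}\right)^{2} = \left(\frac{391}{3} + 196\right)^{2} = \left(\frac{979}{3}\right)^{2} = \frac{958441}{9}$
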